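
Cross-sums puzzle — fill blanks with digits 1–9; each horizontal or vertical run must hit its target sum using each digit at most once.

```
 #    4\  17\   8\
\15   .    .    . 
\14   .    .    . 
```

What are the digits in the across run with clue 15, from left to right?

1, 8, 6

4 in 2 cells must be {1,3}; 17 in 2 cells must be {8,9}.
Nothing is forced directly, so branch on R1C1, whose candidates are 1 or 3. If R1C1 = 3: that forces R1C2 = 8, after which R1C3 would have to be in {4} for the 15 across but in {1,2,3,5,6,7} for the 8 down — contradiction. So R1C1 = 1.
R2C1 = 4 − 1 = 3 completes the 4 down.
Given what's placed, R2C2 must be 9 to fit the 14 across and 17 down.
R2C3 = 14 − 12 = 2 completes the 14 across.
R1C2 = 17 − 9 = 8 completes the 17 down.
R1C3 = 15 − 9 = 6 completes the 15 across.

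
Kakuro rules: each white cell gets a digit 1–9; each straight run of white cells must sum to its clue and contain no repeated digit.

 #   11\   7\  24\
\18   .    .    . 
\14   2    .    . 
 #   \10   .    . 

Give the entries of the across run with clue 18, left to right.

9 2 7

7 in 3 cells must be {1,2,4}; 24 in 3 cells must be {7,8,9}.
R1C1 = 11 − 2 = 9 completes the 11 down.
Given what's placed, R2C2 must be 4 to fit the 14 across and 7 down.
R2C3 = 14 − 6 = 8 completes the 14 across.
Given what's placed, R1C3 must be 7 to fit the 18 across and 24 down.
R3C3 = 24 − 15 = 9 completes the 24 down.
R1C2 = 18 − 16 = 2 completes the 18 across.
R3C2 = 10 − 9 = 1 completes the 10 across.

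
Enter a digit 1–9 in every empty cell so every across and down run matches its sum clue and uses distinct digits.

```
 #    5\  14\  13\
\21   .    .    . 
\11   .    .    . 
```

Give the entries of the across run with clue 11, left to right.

The 21 across and the 5 down share only 4, so R1C1 = 4.
R2C1 = 5 − 4 = 1 completes the 5 down.
Nothing is forced directly, so branch on R2C2, whose candidates are 6 or 8. If R2C2 = 8: then R1C2 would have to be in {8,9} for the 21 across but in {6} for the 14 down — contradiction. So R2C2 = 6.
R1C2 = 14 − 6 = 8 completes the 14 down.
R1C3 = 21 − 12 = 9 completes the 21 across.
R2C3 = 11 − 7 = 4 completes the 11 across.

1 6 4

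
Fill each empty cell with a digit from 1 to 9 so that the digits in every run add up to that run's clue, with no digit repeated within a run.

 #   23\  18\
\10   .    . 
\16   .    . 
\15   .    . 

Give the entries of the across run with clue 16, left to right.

9 7

16 in 2 cells must be {7,9}; 23 in 3 cells must be {6,8,9}.
The 16 across and the 23 down share only 9, so R2C1 = 9.
R2C2 = 16 − 9 = 7 completes the 16 across.
Nothing is forced directly, so branch on R1C1, whose candidates are 6 or 8. If R1C1 = 6: then R1C2 would have to be in {4} for the 10 across but in {2,3,5,6,8,9} for the 18 down — contradiction. So R1C1 = 8.
R1C2 = 10 − 8 = 2 completes the 10 across.
R3C1 = 23 − 17 = 6 completes the 23 down.
R3C2 = 15 − 6 = 9 completes the 15 across.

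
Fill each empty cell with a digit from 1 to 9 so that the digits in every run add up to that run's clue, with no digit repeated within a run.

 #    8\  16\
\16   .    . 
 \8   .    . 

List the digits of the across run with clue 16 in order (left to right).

16 in 2 cells must be {7,9}.
The 16 across and the 8 down share only 7, so R1C1 = 7.
R1C2 = 16 − 7 = 9 completes the 16 across.
R2C1 = 8 − 7 = 1 completes the 8 down.
R2C2 = 8 − 1 = 7 completes the 8 across.

7 9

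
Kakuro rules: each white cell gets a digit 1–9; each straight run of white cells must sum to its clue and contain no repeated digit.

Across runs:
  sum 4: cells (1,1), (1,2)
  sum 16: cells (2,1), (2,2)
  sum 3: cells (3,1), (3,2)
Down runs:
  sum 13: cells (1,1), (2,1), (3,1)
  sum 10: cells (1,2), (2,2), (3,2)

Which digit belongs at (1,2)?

1

4 in 2 cells must be {1,3}; 16 in 2 cells must be {7,9}; 3 in 2 cells must be {1,2}.
The 16 across and the 10 down share only 7, so (2,2) = 7.
Given what's placed, (1,2) must be 1 to fit the 4 across and 10 down.
(2,1) = 16 − 7 = 9 completes the 16 across.
(3,1) = 1: the only remaining digit allowed by both the 3 across and the 13 down.
(3,2) = 3 − 1 = 2 completes the 3 across.
(1,1) = 4 − 1 = 3 completes the 4 across.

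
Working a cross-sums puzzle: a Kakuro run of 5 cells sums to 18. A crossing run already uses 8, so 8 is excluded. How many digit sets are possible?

2

5 distinct digits from 1–9 sum between 15 and 35.
Dropping sets that contain 8.
Enumerating: {1,2,3,5,7}, {1,2,4,5,6}.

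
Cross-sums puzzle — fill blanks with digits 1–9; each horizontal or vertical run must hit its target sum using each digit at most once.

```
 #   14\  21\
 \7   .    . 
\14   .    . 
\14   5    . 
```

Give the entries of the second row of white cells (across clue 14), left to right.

R3C2 = 14 − 5 = 9 completes the 14 across.
Nothing is forced directly, so branch on R2C2, whose candidates are 5 or 8. If R2C2 = 5: then R1C2 would have to be in {1,2,3,4,5,6} for the 7 across but in {7} for the 21 down — contradiction. So R2C2 = 8.
R1C2 = 21 − 17 = 4 completes the 21 down.
R2C1 = 14 − 8 = 6 completes the 14 across.
R1C1 = 7 − 4 = 3 completes the 7 across.

6 8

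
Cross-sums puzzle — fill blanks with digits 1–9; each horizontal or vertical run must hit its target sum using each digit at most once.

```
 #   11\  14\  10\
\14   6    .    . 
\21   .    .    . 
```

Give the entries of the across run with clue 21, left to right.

R1C2 = 5: the only remaining digit allowed by both the 14 across and the 14 down.
R1C3 = 14 − 11 = 3 completes the 14 across.
R2C1 = 11 − 6 = 5 completes the 11 down.
R2C2 = 14 − 5 = 9 completes the 14 down.
R2C3 = 21 − 14 = 7 completes the 21 across.

5 9 7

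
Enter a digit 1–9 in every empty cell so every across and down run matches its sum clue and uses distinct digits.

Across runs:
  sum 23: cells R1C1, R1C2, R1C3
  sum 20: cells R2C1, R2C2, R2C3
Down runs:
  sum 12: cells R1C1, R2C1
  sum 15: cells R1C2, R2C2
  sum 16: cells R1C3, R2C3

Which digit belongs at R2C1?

23 in 3 cells must be {6,8,9}; 16 in 2 cells must be {7,9}.
The 23 across and the 16 down share only 9, so R1C3 = 9.
R2C3 = 16 − 9 = 7 completes the 16 down.
Given what's placed, R1C1 must be 8 to fit the 23 across and 12 down.
R1C2 = 23 − 17 = 6 completes the 23 across.
R2C1 = 12 − 8 = 4 completes the 12 down.
R2C2 = 20 − 11 = 9 completes the 20 across.

4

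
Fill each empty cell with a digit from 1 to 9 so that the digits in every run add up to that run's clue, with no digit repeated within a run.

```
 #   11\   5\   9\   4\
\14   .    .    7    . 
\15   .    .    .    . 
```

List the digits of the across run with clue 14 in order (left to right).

2 4 7 1

4 in 2 cells must be {1,3}.
Given what's placed, R1C4 must be 1 to fit the 14 across and 4 down.
R2C3 = 9 − 7 = 2 completes the 9 down.
R2C4 = 4 − 1 = 3 completes the 4 down.
Nothing is forced directly, so branch on R2C2, whose candidates are 1 or 4. If R2C2 = 4: then R1C2 would have to be in {2,4} for the 14 across but in {1} for the 5 down — contradiction. So R2C2 = 1.
R1C2 = 5 − 1 = 4 completes the 5 down.
R2C1 = 15 − 6 = 9 completes the 15 across.
R1C1 = 14 − 12 = 2 completes the 14 across.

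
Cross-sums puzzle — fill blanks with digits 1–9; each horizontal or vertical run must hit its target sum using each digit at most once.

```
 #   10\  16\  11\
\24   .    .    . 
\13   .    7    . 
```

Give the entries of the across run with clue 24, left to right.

8 9 7

24 in 3 cells must be {7,8,9}; 16 in 2 cells must be {7,9}.
R1C2 = 16 − 7 = 9 completes the 16 down.
No cell is forced outright now. R1C1 can only be 7 or 8 (the digits allowed by both its 24 across and its 10 down). If R1C1 = 7: that forces R1C3 = 8, after which R2C1 would have to be in {1,2,4,5} for the 13 across but in {3} for the 10 down — contradiction. So R1C1 = 8.
R1C3 = 24 − 17 = 7 completes the 24 across.
R2C1 = 10 − 8 = 2 completes the 10 down.
R2C3 = 13 − 9 = 4 completes the 13 across.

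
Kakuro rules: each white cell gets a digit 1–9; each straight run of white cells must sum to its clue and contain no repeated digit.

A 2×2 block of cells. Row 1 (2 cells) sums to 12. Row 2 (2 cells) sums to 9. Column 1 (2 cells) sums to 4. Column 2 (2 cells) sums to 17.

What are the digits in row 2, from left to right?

4 in 2 cells must be {1,3}; 17 in 2 cells must be {8,9}.
The 12 across and the 4 down share only 3, so (1,1) = 3.
(1,2) = 12 − 3 = 9 completes the 12 across.
(2,1) = 4 − 3 = 1 completes the 4 down.
(2,2) = 9 − 1 = 8 completes the 9 across.

1 8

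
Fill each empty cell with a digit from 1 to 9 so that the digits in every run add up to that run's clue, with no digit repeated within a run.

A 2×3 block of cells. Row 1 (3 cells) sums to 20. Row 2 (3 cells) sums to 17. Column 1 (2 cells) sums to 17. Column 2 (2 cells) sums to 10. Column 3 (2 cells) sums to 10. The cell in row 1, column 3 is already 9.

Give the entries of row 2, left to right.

17 in 2 cells must be {8,9}.
Given what's placed, (1,1) must be 8 to fit the 20 across and 17 down.
(1,2) = 20 − 17 = 3 completes the 20 across.
(2,1) = 17 − 8 = 9 completes the 17 down.
(2,2) = 10 − 3 = 7 completes the 10 down.
(2,3) = 17 − 16 = 1 completes the 17 across.

9 7 1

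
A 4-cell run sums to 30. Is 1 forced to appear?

No

The only way to make 30 from 4 distinct digits is {6,7,8,9}, which does not contain 1.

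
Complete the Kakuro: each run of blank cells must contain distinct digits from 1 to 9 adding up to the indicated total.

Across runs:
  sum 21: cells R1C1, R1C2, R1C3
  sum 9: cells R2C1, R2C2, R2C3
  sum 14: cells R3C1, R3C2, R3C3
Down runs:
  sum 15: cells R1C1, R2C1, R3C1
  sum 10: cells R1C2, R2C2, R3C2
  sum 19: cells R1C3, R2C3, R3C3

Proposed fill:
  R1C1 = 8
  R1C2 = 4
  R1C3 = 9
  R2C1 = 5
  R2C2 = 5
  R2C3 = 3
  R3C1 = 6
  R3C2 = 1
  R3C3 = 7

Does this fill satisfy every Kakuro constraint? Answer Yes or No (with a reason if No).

No — the down run R1C1–R3C1 sums to 19, not 15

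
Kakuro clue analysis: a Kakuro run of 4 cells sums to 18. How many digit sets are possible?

4 distinct digits from 1–9 sum between 10 and 30.

11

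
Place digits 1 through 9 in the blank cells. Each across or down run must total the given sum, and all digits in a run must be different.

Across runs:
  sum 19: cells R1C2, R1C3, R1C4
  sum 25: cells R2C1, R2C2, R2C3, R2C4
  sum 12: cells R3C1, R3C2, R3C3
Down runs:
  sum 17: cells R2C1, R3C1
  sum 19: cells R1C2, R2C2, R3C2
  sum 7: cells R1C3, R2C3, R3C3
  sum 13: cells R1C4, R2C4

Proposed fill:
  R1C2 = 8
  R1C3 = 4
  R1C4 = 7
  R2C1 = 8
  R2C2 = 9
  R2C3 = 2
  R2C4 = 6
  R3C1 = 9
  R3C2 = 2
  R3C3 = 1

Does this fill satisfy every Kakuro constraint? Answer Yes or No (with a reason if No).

Yes

Across: 8+4+7=19; 8+9+2+6=25; 9+2+1=12. Down: 8+9=17; 8+9+2=19; 4+2+1=7; 7+6=13. No digit repeats within any run.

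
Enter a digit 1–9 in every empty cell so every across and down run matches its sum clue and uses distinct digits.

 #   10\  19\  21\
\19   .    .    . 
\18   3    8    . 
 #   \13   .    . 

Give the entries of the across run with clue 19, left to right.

7 4 8

R1C1 = 10 − 3 = 7 completes the 10 down.
R2C3 = 18 − 11 = 7 completes the 18 across.
Nothing is forced directly, so branch on R1C2, whose candidates are 4 or 9. If R1C2 = 9: then R1C3 would have to be in {3} for the 19 across but in {5,6,8,9} for the 21 down — contradiction. So R1C2 = 4.
R1C3 = 19 − 11 = 8 completes the 19 across.
R3C2 = 19 − 12 = 7 completes the 19 down.
R3C3 = 13 − 7 = 6 completes the 13 across.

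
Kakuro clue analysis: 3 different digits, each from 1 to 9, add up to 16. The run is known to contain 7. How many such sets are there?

3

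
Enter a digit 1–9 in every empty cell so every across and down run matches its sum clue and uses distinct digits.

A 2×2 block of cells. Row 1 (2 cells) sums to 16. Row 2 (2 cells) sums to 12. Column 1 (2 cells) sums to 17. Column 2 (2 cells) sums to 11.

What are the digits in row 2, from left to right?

16 in 2 cells must be {7,9}; 17 in 2 cells must be {8,9}.
The 16 across and the 17 down share only 9, so (1,1) = 9.
(1,2) = 16 − 9 = 7 completes the 16 across.
(2,1) = 17 − 9 = 8 completes the 17 down.
(2,2) = 12 − 8 = 4 completes the 12 across.

8 4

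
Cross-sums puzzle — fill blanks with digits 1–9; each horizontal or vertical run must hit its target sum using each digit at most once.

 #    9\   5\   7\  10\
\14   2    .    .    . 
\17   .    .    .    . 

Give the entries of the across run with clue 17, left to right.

R2C1 = 9 − 2 = 7 completes the 9 down.
Nothing is forced directly, so branch on R1C2, whose candidates are 1 or 3 or 4. If R1C2 = 1: that forces R2C2 = 4, R2C4 = 1, after which R1C4 would have to be in {3,4,5,6,7,8} for the 14 across but in {9} for the 10 down — contradiction. If R1C2 = 3: that forces R2C2 = 2, R2C4 = 3, after which R1C4 would have to be in {1,4,5,8} for the 14 across but in {7} for the 10 down — contradiction. So R1C2 = 4.
R2C2 = 5 − 4 = 1 completes the 5 down.
No cell is forced outright now. R2C4 can only be 3 or 4 or 6 (the digits allowed by both its 17 across and its 10 down). If R2C4 = 4: then R1C4 would have to be in {1,3,5,7} for the 14 across but in {6} for the 10 down — contradiction. If R2C4 = 6: then R1C4 would have to be in {1,3,5,7} for the 14 across but in {4} for the 10 down — contradiction. So R2C4 = 3.
R1C4 = 10 − 3 = 7 completes the 10 down.
R2C3 = 17 − 11 = 6 completes the 17 across.
R1C3 = 14 − 13 = 1 completes the 14 across.

7 1 6 3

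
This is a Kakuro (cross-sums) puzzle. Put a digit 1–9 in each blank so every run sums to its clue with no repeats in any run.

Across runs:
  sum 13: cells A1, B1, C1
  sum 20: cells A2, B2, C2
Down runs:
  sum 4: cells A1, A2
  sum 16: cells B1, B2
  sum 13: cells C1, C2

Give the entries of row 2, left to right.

4 in 2 cells must be {1,3}; 16 in 2 cells must be {7,9}.
The 20 across and the 4 down share only 3, so A2 = 3.
Given what's placed, B2 must be 9 to fit the 20 across and 16 down.
C2 = 20 − 12 = 8 completes the 20 across.
A1 = 4 − 3 = 1 completes the 4 down.
B1 = 16 − 9 = 7 completes the 16 down.
C1 = 13 − 8 = 5 completes the 13 across.

3 9 8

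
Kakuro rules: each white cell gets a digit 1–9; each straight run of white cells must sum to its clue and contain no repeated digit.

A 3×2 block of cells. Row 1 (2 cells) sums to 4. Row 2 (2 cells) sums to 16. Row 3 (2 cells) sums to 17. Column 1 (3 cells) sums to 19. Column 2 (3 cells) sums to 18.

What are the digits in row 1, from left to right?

3 1

4 in 2 cells must be {1,3}; 16 in 2 cells must be {7,9}; 17 in 2 cells must be {8,9}.
The 4 across and the 19 down share only 3, so (1,1) = 3.
(1,2) = 4 − 3 = 1 completes the 4 across.
Given what's placed, (2,2) must be 9 to fit the 16 across and 18 down.
(3,1) = 9: the only remaining digit allowed by both the 17 across and the 19 down.
(3,2) = 17 − 9 = 8 completes the 17 across.
(2,1) = 16 − 9 = 7 completes the 16 across.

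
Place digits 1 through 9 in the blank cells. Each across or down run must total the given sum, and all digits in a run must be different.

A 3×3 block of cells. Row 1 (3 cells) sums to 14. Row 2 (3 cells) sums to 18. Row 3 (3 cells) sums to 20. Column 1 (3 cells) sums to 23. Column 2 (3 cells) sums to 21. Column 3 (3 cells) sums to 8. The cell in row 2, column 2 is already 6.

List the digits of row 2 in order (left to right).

23 in 3 cells must be {6,8,9}.
Nothing is forced directly, so branch on (1,2), whose candidates are 7 or 8. If (1,2) = 8: then (1,1) would have to be in {1,2,4,5} for the 14 across but in {6,8,9} for the 23 down — contradiction. So (1,2) = 7.
(1,1) = 6: the only remaining digit allowed by both the 14 across and the 23 down.
(1,3) = 14 − 13 = 1 completes the 14 across.
(3,2) = 21 − 13 = 8 completes the 21 down.
Given what's placed, (3,1) must be 9 to fit the 20 across and 23 down.
(3,3) = 20 − 17 = 3 completes the 20 across.
(2,1) = 23 − 15 = 8 completes the 23 down.
(2,3) = 18 − 14 = 4 completes the 18 across.

8 6 4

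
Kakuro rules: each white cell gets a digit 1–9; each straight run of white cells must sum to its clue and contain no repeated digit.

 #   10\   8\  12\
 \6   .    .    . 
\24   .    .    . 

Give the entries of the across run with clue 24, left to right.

6 in 3 cells must be {1,2,3}; 24 in 3 cells must be {7,8,9}.
The 6 across and the 12 down share only 3, so R1C3 = 3.
The 24 across and the 8 down share only 7, so R2C2 = 7.
R2C3 = 12 − 3 = 9 completes the 12 down.
R1C2 = 8 − 7 = 1 completes the 8 down.
R2C1 = 24 − 16 = 8 completes the 24 across.
R1C1 = 6 − 4 = 2 completes the 6 across.

8 7 9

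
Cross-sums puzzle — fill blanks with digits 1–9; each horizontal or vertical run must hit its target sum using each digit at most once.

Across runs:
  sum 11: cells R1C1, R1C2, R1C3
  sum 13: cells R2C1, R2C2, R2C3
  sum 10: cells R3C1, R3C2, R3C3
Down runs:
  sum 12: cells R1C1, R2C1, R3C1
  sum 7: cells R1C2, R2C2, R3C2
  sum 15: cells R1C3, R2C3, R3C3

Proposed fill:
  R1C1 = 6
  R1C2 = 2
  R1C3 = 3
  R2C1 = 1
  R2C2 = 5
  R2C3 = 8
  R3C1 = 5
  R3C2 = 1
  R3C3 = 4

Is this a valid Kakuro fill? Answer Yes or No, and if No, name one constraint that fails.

No — the down run R1C2–R3C2 sums to 8, not 7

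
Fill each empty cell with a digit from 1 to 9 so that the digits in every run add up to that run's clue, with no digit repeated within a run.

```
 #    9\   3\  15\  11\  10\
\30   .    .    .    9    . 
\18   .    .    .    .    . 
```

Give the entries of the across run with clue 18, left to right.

5, 1, 7, 2, 3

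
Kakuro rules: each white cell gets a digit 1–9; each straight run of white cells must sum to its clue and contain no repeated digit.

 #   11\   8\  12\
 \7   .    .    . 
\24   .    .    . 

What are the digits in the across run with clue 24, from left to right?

9 7 8

7 in 3 cells must be {1,2,4}; 24 in 3 cells must be {7,8,9}.
The 7 across and the 12 down share only 4, so R1C3 = 4.
The 24 across and the 8 down share only 7, so R2C2 = 7.
R2C3 = 12 − 4 = 8 completes the 12 down.
R1C1 = 2: the only remaining digit allowed by both the 7 across and the 11 down.
R1C2 = 7 − 6 = 1 completes the 7 across.
R2C1 = 24 − 15 = 9 completes the 24 across.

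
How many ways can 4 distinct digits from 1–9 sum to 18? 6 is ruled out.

4 distinct digits from 1–9 sum between 10 and 30.
Dropping sets that contain 6.
Enumerating: {1,2,7,8}, {1,3,5,9}, {1,4,5,8}, {2,3,4,9}, {2,3,5,8}, {2,4,5,7}.

6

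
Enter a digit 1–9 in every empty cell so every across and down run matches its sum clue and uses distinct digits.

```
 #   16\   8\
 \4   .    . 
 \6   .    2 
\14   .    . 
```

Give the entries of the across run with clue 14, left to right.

9, 5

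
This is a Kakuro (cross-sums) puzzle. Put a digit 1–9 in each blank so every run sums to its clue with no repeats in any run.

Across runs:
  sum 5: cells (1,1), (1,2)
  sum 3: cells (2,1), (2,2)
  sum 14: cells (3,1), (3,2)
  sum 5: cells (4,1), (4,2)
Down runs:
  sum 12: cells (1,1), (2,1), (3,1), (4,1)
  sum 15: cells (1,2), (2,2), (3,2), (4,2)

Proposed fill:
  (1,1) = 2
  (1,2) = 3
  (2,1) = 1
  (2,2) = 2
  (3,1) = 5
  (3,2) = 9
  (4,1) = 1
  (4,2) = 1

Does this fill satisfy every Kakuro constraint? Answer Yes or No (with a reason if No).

No — the across run (4,1)–(4,2) sums to 2, not 5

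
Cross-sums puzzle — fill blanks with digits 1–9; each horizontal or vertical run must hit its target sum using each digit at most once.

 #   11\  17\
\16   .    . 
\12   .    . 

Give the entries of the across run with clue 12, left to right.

16 in 2 cells must be {7,9}; 17 in 2 cells must be {8,9}.
The 16 across and the 17 down share only 9, so R1C2 = 9.
R2C2 = 17 − 9 = 8 completes the 17 down.
R1C1 = 16 − 9 = 7 completes the 16 across.
R2C1 = 12 − 8 = 4 completes the 12 across.

4 8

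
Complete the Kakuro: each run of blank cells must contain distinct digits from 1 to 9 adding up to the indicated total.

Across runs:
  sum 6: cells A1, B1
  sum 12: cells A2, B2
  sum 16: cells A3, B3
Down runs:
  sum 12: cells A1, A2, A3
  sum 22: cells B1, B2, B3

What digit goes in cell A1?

1

16 in 2 cells must be {7,9}.
The 6 across and the 22 down share only 5, so B1 = 5.
Given what's placed, B3 must be 9 to fit the 16 across and 22 down.
A1 = 6 − 5 = 1 completes the 6 across.
B2 = 22 − 14 = 8 completes the 22 down.
A3 = 16 − 9 = 7 completes the 16 across.
A2 = 12 − 8 = 4 completes the 12 across.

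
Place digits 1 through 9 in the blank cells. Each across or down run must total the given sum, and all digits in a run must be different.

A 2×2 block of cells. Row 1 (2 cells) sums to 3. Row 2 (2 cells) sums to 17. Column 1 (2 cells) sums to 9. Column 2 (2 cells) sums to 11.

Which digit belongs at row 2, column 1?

8

3 in 2 cells must be {1,2}; 17 in 2 cells must be {8,9}.
The 3 across and the 11 down share only 2, so (1,2) = 2.
The 17 across and the 9 down share only 8, so (2,1) = 8.
(2,2) = 17 − 8 = 9 completes the 17 across.
(1,1) = 3 − 2 = 1 completes the 3 across.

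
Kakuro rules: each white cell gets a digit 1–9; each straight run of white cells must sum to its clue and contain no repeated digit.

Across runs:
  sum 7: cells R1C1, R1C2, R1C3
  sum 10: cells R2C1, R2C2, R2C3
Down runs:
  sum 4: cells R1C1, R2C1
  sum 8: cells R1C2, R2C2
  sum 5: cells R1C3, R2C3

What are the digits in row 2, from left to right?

3 6 1

7 in 3 cells must be {1,2,4}; 4 in 2 cells must be {1,3}.
The 7 across and the 4 down share only 1, so R1C1 = 1.
Given what's placed, R1C2 must be 2 to fit the 7 across and 8 down.
R1C3 = 7 − 3 = 4 completes the 7 across.
R2C1 = 4 − 1 = 3 completes the 4 down.
R2C2 = 8 − 2 = 6 completes the 8 down.
R2C3 = 10 − 9 = 1 completes the 10 across.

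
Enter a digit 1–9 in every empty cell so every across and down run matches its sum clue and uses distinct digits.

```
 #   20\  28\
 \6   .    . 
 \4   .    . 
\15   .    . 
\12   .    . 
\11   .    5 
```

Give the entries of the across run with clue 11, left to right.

4 in 2 cells must be {1,3}.
R5C1 = 11 − 5 = 6 completes the 11 across.

6 5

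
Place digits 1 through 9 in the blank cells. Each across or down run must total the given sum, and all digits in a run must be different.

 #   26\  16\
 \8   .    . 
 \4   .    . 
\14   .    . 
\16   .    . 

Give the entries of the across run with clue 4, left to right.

4 in 2 cells must be {1,3}; 16 in 2 cells must be {7,9}.
Only 3 fits R2C1 under both its across sum 4 and down sum 26.
R2C2 = 4 − 3 = 1 completes the 4 across.

3 1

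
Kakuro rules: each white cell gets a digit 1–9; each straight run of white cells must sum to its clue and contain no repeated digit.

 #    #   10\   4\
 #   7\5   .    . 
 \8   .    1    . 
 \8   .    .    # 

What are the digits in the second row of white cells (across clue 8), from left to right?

4 in 2 cells must be {1,3}.
R2C3 = 3: the only remaining digit allowed by both the 8 across and the 4 down.
R1C3 = 4 − 3 = 1 completes the 4 down.
R2C1 = 8 − 4 = 4 completes the 8 across.
R3C1 = 7 − 4 = 3 completes the 7 down.
R3C2 = 8 − 3 = 5 completes the 8 across.
R1C2 = 5 − 1 = 4 completes the 5 across.

4, 1, 3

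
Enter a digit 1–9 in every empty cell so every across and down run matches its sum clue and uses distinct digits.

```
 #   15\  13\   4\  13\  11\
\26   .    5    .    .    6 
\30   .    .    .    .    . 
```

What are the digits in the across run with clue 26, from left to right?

4 in 2 cells must be {1,3}.
Given what's placed, R1C3 must be 3 to fit the 26 across and 4 down.
R2C2 = 13 − 5 = 8 completes the 13 down.
R2C3 = 4 − 3 = 1 completes the 4 down.
R2C5 = 11 − 6 = 5 completes the 11 down.
Given what's placed, R1C1 must be 8 to fit the 26 across and 15 down.
R1C4 = 26 − 22 = 4 completes the 26 across.

8 5 3 4 6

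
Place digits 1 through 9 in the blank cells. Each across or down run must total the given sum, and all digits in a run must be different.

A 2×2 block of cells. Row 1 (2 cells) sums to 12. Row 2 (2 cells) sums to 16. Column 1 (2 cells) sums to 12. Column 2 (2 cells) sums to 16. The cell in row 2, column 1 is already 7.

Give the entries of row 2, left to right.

7 9

16 in 2 cells must be {7,9}.
(1,1) = 12 − 7 = 5 completes the 12 down.
(1,2) = 12 − 5 = 7 completes the 12 across.
(2,2) = 16 − 7 = 9 completes the 16 across.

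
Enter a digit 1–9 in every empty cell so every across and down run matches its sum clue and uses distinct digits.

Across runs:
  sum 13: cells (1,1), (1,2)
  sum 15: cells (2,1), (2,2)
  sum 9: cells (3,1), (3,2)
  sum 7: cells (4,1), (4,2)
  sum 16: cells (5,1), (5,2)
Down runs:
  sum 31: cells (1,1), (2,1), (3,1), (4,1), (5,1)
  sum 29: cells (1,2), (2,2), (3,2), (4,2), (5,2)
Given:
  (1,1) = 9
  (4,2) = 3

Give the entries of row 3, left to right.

16 in 2 cells must be {7,9}.
(1,2) = 13 − 9 = 4 completes the 13 across.
(4,1) = 7 − 3 = 4 completes the 7 across.
Given what's placed, (5,1) must be 7 to fit the 16 across and 31 down.
(5,2) = 16 − 7 = 9 completes the 16 across.
No cell is forced outright now. (2,1) can only be 6 or 8 (the digits allowed by both its 15 across and its 31 down). If (2,1) = 6: then (2,2) would have to be in {9} for the 15 across but in {5,6,7,8} for the 29 down — contradiction. So (2,1) = 8.
(2,2) = 15 − 8 = 7 completes the 15 across.
(3,1) = 31 − 28 = 3 completes the 31 down.
(3,2) = 9 − 3 = 6 completes the 9 across.

3 6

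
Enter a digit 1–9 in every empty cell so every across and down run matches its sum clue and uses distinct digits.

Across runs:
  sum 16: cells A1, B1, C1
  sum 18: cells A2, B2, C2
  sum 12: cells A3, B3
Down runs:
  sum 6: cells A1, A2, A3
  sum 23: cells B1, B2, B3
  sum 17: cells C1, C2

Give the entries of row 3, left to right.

3, 9

6 in 3 cells must be {1,2,3}; 23 in 3 cells must be {6,8,9}; 17 in 2 cells must be {8,9}.
Only 3 fits A3 under both its across sum 12 and down sum 6.
B3 = 12 − 3 = 9 completes the 12 across.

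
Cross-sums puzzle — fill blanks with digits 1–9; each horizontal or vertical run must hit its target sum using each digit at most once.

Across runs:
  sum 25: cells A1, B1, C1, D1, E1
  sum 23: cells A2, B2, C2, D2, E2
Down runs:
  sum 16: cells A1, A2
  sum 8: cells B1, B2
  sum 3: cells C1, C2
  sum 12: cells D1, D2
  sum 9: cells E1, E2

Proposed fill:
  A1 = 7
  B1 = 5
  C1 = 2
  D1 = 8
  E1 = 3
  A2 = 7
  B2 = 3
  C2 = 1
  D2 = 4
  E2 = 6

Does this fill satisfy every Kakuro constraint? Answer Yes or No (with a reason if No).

No — the across run A2–E2 sums to 21, not 23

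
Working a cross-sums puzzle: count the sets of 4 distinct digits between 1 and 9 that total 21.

11

4 distinct digits from 1–9 sum between 10 and 30.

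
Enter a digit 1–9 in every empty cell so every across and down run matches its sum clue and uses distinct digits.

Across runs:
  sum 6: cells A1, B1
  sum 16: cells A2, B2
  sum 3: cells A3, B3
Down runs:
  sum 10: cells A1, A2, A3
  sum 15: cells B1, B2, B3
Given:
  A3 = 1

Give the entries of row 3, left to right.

1 2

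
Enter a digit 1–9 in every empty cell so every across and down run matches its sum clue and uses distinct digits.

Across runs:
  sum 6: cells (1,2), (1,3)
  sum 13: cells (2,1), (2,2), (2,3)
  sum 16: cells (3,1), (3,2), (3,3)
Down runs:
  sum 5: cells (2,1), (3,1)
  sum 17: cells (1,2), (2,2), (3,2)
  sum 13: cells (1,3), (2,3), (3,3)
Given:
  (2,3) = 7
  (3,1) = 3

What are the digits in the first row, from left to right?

(2,1) = 5 − 3 = 2 completes the 5 down.
(2,2) = 13 − 9 = 4 completes the 13 across.
(1,2) = 5: the only remaining digit allowed by both the 6 across and the 17 down.
(1,3) = 6 − 5 = 1 completes the 6 across.
(3,2) = 17 − 9 = 8 completes the 17 down.
(3,3) = 16 − 11 = 5 completes the 16 across.

5 1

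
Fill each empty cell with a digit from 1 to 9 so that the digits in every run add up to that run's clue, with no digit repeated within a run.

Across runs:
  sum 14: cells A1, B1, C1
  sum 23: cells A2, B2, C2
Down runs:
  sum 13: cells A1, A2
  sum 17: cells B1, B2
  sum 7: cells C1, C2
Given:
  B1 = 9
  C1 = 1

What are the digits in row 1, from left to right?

23 in 3 cells must be {6,8,9}; 17 in 2 cells must be {8,9}.
A1 = 14 − 10 = 4 completes the 14 across.
A2 = 13 − 4 = 9 completes the 13 down.
B2 = 17 − 9 = 8 completes the 17 down.
C2 = 23 − 17 = 6 completes the 23 across.

4 9 1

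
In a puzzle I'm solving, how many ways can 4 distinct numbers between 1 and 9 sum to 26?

4 distinct digits from 1–9 sum between 10 and 30.
Enumerating: {2,7,8,9}, {3,6,8,9}, {4,5,8,9}, {4,6,7,9}, {5,6,7,8}.

5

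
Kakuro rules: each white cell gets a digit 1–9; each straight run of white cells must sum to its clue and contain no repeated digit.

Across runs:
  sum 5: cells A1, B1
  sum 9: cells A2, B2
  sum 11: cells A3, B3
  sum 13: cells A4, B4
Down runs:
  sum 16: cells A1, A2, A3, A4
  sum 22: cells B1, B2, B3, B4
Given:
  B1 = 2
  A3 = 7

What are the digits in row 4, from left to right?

4 9

A1 = 5 − 2 = 3 completes the 5 across.
B3 = 11 − 7 = 4 completes the 11 across.
B2 = 7: the only remaining digit allowed by both the 9 across and the 22 down.
B4 = 22 − 13 = 9 completes the 22 down.
A2 = 9 − 7 = 2 completes the 9 across.
A4 = 13 − 9 = 4 completes the 13 across.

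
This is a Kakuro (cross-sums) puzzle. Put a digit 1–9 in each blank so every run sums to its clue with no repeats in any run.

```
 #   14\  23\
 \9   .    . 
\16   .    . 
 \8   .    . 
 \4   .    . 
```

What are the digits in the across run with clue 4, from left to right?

1, 3

16 in 2 cells must be {7,9}; 4 in 2 cells must be {1,3}.
Only 7 fits R2C1 under both its across sum 16 and down sum 14.
R2C2 = 16 − 7 = 9 completes the 16 across.
Given what's placed, R4C1 must be 1 to fit the 4 across and 14 down.
R4C2 = 4 − 1 = 3 completes the 4 across.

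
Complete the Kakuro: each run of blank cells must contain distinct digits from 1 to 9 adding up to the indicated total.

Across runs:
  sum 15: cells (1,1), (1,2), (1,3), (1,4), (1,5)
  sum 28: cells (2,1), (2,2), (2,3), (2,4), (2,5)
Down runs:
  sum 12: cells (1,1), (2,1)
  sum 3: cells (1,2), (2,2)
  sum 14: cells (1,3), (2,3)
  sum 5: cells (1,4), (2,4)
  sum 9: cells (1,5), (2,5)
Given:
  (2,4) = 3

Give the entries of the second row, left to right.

8 2 9 3 6

15 in 5 cells must be {1,2,3,4,5}; 3 in 2 cells must be {1,2}.
(1,3) = 5: only digit in both the 15-across and 14-down candidate sets.
(1,4) = 5 − 3 = 2 completes the 5 down.
(2,3) = 14 − 5 = 9 completes the 14 down.
Given what's placed, (1,2) must be 1 to fit the 15 across and 3 down.
(2,2) = 3 − 1 = 2 completes the 3 down.
(2,1) = 8: the only remaining digit allowed by both the 28 across and the 12 down.
(2,5) = 28 − 22 = 6 completes the 28 across.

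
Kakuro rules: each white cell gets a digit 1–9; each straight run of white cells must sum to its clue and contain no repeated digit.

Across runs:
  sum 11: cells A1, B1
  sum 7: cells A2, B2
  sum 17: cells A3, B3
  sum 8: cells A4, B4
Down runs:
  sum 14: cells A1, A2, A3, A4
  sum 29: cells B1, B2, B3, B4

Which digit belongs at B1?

17 in 2 cells must be {8,9}; 29 in 4 cells must be {5,7,8,9}.
Only 5 fits B2 under both its across sum 7 and down sum 29.
The 17 across and the 14 down share only 8, so A3 = 8.
B3 = 17 − 8 = 9 completes the 17 across.
B4 = 7: the only remaining digit allowed by both the 8 across and the 29 down.
B1 = 29 − 21 = 8 completes the 29 down.

8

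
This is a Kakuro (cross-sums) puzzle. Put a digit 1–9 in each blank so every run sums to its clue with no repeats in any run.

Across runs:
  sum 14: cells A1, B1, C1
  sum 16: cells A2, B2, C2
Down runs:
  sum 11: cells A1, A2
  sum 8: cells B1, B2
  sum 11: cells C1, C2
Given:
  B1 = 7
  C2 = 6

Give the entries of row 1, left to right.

2, 7, 5

C1 = 11 − 6 = 5 completes the 11 down.
B2 = 8 − 7 = 1 completes the 8 down.
A1 = 14 − 12 = 2 completes the 14 across.
A2 = 16 − 7 = 9 completes the 16 across.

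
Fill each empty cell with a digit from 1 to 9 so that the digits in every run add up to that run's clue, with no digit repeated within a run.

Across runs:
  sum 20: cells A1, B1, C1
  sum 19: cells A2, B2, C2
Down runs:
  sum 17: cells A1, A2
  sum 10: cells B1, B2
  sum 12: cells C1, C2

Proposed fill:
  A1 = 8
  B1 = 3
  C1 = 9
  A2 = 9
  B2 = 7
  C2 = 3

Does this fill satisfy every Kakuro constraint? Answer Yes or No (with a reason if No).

Yes

Across: 8+3+9=20; 9+7+3=19. Down: 8+9=17; 3+7=10; 9+3=12. No digit repeats within any run.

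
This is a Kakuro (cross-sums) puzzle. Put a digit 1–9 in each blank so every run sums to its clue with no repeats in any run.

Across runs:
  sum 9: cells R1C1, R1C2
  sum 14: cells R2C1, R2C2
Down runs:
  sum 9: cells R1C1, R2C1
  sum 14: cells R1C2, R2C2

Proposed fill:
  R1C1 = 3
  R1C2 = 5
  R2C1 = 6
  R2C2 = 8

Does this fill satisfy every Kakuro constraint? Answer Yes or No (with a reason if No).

No — the across run R1C1–R1C2 sums to 8, not 9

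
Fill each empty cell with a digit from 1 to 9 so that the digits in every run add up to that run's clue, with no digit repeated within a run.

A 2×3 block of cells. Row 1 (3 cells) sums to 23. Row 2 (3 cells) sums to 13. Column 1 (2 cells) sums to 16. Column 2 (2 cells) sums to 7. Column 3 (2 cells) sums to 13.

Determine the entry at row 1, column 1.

9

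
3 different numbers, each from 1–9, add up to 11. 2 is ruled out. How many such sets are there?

2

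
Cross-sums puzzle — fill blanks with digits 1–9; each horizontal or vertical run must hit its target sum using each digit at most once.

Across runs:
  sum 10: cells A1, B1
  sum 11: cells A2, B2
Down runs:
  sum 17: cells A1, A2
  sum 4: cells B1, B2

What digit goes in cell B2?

3

17 in 2 cells must be {8,9}; 4 in 2 cells must be {1,3}.
The 11 across and the 4 down share only 3, so B2 = 3.
B1 = 4 − 3 = 1 completes the 4 down.
A2 = 11 − 3 = 8 completes the 11 across.
A1 = 10 − 1 = 9 completes the 10 across.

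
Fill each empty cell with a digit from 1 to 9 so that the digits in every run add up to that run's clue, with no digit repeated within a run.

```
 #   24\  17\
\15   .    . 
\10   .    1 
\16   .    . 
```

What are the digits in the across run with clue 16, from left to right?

7 9

16 in 2 cells must be {7,9}; 24 in 3 cells must be {7,8,9}.
R2C1 = 10 − 1 = 9 completes the 10 across.
R3C1 = 7: the only remaining digit allowed by both the 16 across and the 24 down.
R3C2 = 16 − 7 = 9 completes the 16 across.
R1C1 = 24 − 16 = 8 completes the 24 down.
R1C2 = 15 − 8 = 7 completes the 15 across.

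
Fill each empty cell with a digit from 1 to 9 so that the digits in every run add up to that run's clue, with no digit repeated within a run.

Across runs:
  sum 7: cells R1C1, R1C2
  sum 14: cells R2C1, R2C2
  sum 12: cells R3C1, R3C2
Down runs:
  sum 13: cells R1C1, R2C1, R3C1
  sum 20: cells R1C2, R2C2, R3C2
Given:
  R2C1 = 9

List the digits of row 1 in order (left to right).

R2C2 = 14 − 9 = 5 completes the 14 across.
Given what's placed, R3C1 must be 3 to fit the 12 across and 13 down.
R3C2 = 12 − 3 = 9 completes the 12 across.
R1C1 = 13 − 12 = 1 completes the 13 down.
R1C2 = 7 − 1 = 6 completes the 7 across.

1, 6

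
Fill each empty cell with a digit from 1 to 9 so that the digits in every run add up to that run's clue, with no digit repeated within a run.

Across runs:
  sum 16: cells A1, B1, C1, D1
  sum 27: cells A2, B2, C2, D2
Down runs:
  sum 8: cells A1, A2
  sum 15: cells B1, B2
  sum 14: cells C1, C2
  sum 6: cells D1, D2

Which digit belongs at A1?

2

Nothing is forced directly, so branch on D2, whose candidates are 4 or 5. If D2 = 4: that forces D1 = 2, A2 = 6, after which A1 would have to be in {1,3,4,5,6,7,8,9} for the 16 across but in {2} for the 8 down — contradiction. So D2 = 5.
D1 = 6 − 5 = 1 completes the 6 down.
Nothing is forced directly, so branch on A2, whose candidates are 6 or 7. If A2 = 7: then A1 would have to be in {2,3,4,5,6,7,8,9} for the 16 across but in {1} for the 8 down — contradiction. So A2 = 6.
A1 = 8 − 6 = 2 completes the 8 down.
C2 = 9: the only remaining digit allowed by both the 27 across and the 14 down.
C1 = 14 − 9 = 5 completes the 14 down.
B2 = 27 − 20 = 7 completes the 27 across.
B1 = 16 − 8 = 8 completes the 16 across.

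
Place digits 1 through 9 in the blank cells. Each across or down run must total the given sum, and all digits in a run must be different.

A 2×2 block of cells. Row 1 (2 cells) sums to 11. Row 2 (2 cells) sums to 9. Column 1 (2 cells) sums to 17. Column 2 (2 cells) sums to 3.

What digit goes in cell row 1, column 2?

17 in 2 cells must be {8,9}; 3 in 2 cells must be {1,2}.
The 11 across and the 3 down share only 2, so (1,2) = 2.
The 9 across and the 17 down share only 8, so (2,1) = 8.
(2,2) = 9 − 8 = 1 completes the 9 across.
(1,1) = 11 − 2 = 9 completes the 11 across.

2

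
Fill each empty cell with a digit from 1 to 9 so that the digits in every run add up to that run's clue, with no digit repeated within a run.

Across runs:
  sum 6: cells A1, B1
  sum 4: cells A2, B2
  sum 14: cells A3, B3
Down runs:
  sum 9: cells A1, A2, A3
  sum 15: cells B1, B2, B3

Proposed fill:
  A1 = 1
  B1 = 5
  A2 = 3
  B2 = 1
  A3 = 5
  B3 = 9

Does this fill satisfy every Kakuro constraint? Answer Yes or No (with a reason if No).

Yes

Across: 1+5=6; 3+1=4; 5+9=14. Down: 1+3+5=9; 5+1+9=15. No digit repeats within any run.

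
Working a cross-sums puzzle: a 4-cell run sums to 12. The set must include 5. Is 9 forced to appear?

No

The only way to make 12 from 4 distinct digits under that restriction is {1,2,4,5}, which does not contain 9.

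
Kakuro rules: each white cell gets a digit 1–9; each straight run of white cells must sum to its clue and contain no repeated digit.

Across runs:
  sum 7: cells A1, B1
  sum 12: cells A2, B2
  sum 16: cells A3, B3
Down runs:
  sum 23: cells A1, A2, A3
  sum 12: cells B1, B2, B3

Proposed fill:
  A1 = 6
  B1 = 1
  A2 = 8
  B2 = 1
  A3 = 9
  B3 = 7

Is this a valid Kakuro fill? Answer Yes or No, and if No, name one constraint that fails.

No — the down run B1–B3 sums to 9, not 12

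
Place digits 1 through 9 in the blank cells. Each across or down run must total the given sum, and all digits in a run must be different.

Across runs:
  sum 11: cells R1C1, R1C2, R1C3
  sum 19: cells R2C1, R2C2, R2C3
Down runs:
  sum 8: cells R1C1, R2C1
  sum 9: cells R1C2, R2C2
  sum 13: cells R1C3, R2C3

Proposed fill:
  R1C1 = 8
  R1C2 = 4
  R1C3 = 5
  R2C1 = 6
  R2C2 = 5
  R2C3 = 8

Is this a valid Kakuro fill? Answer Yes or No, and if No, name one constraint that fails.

No — the across run R1C1–R1C3 sums to 17, not 11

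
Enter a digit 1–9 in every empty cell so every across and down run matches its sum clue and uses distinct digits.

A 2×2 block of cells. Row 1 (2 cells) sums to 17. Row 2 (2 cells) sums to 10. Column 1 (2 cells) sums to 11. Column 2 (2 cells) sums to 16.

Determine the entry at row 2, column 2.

7

17 in 2 cells must be {8,9}; 16 in 2 cells must be {7,9}.
The 17 across and the 16 down share only 9, so (1,2) = 9.
(2,2) = 16 − 9 = 7 completes the 16 down.
(1,1) = 17 − 9 = 8 completes the 17 across.
(2,1) = 10 − 7 = 3 completes the 10 across.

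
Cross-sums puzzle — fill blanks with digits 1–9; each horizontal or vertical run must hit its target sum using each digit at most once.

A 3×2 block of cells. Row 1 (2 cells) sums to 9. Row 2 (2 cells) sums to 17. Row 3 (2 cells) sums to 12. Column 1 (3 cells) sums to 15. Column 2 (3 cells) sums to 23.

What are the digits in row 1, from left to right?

17 in 2 cells must be {8,9}; 23 in 3 cells must be {6,8,9}.
Nothing is forced directly, so branch on (1,2), whose candidates are 6 or 8. If (1,2) = 8: that forces (1,1) = 1, (2,2) = 9, after which (3,2) would have to be in {3,4,5,7,8,9} for the 12 across but in {6} for the 23 down — contradiction. So (1,2) = 6.
(1,1) = 9 − 6 = 3 completes the 9 across.
Given what's placed, (2,1) must be 8 to fit the 17 across and 15 down.
(2,2) = 17 − 8 = 9 completes the 17 across.
(3,1) = 15 − 11 = 4 completes the 15 down.
(3,2) = 12 − 4 = 8 completes the 12 across.

3 6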